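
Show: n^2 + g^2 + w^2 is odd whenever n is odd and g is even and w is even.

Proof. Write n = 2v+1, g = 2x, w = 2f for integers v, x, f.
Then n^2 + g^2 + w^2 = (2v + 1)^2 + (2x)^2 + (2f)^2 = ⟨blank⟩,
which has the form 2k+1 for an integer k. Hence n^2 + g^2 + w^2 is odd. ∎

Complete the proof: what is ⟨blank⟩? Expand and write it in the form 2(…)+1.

(2v + 1)^2 + (2x)^2 + (2f)^2 = 4f^2 + 4v^2 + 4v + 4x^2 + 1
= 2(2f^2 + 2v^2 + 2v + 2x^2) + 1.
Since 2f^2 + 2v^2 + 2v + 2x^2 is an integer, the sum of squares is of the form 2k+1 for an integer k.

2(2f^2 + 2v^2 + 2v + 2x^2) + 1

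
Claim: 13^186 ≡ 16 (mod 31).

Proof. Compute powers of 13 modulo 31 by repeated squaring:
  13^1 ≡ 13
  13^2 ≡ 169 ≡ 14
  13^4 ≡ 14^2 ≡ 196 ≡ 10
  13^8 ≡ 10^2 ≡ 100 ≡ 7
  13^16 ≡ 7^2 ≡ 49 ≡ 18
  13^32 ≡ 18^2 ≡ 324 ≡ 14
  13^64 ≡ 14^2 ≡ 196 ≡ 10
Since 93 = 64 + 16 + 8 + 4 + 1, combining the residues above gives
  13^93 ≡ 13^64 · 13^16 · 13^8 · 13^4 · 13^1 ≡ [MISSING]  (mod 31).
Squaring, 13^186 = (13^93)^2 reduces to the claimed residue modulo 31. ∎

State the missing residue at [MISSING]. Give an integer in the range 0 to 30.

13^64 · 13^16 · 13^8 · 13^4 · 13^1 ≡ 10 · 18 · 7 · 10 · 13 = 163800.
163800 mod 31 = 27, so 13^93 ≡ 27 (mod 31).

27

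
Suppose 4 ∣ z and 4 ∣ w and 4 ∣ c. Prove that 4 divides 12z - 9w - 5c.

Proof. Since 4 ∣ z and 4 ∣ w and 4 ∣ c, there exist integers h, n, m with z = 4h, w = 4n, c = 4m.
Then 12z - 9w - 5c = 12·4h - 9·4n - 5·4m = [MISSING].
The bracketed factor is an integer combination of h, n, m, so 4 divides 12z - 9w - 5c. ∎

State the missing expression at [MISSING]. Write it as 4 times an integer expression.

4(12h - 5m - 9n)

Pull the common 4 out of every term: 12·4h - 9·4n - 5·4m = 4(12h - 5m - 9n).
12h - 5m - 9n is an integer, which exhibits the divisibility.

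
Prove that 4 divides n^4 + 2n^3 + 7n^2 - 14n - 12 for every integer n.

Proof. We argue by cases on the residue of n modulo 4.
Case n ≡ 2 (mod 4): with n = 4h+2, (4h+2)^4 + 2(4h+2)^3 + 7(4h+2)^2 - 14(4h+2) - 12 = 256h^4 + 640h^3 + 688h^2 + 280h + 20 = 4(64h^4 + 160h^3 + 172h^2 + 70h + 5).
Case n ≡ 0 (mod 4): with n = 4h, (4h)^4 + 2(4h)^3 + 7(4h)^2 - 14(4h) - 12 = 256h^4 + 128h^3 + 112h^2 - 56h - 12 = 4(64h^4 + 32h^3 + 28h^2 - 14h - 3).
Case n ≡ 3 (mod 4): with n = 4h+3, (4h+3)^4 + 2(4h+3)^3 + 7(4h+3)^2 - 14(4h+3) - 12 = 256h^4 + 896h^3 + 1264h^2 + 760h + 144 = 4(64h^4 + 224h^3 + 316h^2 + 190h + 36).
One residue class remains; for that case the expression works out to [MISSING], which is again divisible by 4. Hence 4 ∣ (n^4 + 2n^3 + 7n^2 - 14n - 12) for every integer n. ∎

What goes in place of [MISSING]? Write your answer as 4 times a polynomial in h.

The residues treated are {2, 0, 3}, so the missing case is n ≡ 1 (mod 4); write n = 4h+1.
Then (4h+1)^4 + 2(4h+1)^3 + 7(4h+1)^2 - 14(4h+1) - 12 = 256h^4 + 384h^3 + 304h^2 + 40h - 16 = 4(64h^4 + 96h^3 + 76h^2 + 10h - 4).

4(64h^4 + 96h^3 + 76h^2 + 10h - 4)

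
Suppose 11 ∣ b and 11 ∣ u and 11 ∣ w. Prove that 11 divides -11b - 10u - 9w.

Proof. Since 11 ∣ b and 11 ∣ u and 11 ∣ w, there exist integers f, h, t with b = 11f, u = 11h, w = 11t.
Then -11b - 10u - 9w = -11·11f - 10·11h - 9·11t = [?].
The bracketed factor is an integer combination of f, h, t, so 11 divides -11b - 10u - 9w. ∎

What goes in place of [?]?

Each term has a factor of 11: -11·11f - 10·11h - 9·11t = 11·(-11f - 10h - 9t).
Since -11f - 10h - 9t is an integer, 11 ∣ (-11b - 10u - 9w).

11(-11f - 10h - 9t)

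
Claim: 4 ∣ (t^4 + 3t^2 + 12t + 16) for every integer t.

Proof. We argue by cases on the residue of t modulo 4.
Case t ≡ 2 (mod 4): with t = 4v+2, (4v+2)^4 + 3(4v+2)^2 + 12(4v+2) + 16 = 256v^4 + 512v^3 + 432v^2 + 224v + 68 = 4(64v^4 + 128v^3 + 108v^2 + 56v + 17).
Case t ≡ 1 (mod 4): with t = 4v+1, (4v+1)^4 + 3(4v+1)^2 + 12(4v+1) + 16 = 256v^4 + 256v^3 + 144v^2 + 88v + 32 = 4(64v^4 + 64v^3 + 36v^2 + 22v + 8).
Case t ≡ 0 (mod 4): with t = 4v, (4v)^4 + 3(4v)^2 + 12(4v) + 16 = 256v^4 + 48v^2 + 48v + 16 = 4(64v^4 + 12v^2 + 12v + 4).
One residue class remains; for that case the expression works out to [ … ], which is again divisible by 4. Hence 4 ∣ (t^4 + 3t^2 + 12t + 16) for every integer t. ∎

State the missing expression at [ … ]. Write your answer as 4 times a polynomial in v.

4(64v^4 + 192v^3 + 228v^2 + 138v + 40)

Only t ≡ 3 (mod 4) is unaccounted for. Put t = 4v+3:
(4v+3)^4 + 3(4v+3)^2 + 12(4v+3) + 16 expands to 256v^4 + 768v^3 + 912v^2 + 552v + 160,
and factoring out 4 leaves 4(64v^4 + 192v^3 + 228v^2 + 138v + 40).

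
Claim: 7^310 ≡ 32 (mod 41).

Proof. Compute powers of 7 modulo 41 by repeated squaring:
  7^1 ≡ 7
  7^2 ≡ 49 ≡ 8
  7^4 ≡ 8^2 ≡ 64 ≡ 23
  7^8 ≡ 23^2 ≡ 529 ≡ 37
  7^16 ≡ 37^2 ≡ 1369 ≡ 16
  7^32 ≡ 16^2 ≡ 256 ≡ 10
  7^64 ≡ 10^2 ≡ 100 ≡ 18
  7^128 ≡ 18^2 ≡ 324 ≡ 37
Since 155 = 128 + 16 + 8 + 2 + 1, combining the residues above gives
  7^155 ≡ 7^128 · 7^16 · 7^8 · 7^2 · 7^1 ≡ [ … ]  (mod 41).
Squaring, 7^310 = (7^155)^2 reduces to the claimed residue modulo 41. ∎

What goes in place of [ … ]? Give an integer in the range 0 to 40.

27

7^128 · 7^16 · 7^8 · 7^2 · 7^1 ≡ 37 · 16 · 37 · 8 · 7 = 1226624.
1226624 mod 41 = 27, so 7^155 ≡ 27 (mod 41).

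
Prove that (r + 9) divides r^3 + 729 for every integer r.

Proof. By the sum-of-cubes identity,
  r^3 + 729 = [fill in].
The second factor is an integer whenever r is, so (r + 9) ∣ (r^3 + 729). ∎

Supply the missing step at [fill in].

(r + 9)(r^2 - 9r + 81)

a^3 + b^3 = (a + b)(a^2 - ab + b^2). With a = r, b = 9:
r^3 + 729 = (r + 9)(r^2 - 9r + 81).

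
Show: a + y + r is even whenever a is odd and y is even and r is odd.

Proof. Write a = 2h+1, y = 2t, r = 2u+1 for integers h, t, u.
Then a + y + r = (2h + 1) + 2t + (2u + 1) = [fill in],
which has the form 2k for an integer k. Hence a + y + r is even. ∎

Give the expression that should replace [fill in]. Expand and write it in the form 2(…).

(2h + 1) + 2t + (2u + 1) = 2h + 2t + 2u + 2
= 2(h + t + u + 1).
Since h + t + u + 1 is an integer, the sum is of the form 2k for an integer k.

2(h + t + u + 1)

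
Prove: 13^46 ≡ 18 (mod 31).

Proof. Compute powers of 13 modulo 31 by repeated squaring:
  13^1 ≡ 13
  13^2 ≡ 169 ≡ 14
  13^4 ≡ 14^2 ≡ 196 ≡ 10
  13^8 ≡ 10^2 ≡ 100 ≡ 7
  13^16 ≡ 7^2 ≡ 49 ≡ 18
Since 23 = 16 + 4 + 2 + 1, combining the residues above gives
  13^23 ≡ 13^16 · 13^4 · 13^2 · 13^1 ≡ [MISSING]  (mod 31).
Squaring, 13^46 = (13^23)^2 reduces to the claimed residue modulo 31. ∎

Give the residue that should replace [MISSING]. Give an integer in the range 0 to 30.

Multiply the listed residues: 18 · 10 · 14 · 13 = 180 → 2520 → 32760.
Reducing modulo 31: 32760 = 1056·31 + 24, so 13^23 ≡ 24.

24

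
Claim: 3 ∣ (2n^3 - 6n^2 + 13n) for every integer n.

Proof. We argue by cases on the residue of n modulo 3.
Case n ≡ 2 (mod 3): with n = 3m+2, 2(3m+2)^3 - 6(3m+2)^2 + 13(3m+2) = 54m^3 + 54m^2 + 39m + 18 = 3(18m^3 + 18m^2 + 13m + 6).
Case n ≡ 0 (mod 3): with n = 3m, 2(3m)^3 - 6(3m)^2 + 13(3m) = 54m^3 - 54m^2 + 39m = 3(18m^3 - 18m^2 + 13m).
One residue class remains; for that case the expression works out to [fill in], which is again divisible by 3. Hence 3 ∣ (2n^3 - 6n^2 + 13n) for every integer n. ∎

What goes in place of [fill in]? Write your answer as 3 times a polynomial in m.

Only n ≡ 1 (mod 3) is unaccounted for. Put n = 3m+1:
2(3m+1)^3 - 6(3m+1)^2 + 13(3m+1) expands to 54m^3 + 21m + 9,
and factoring out 3 leaves 3(18m^3 + 7m + 3).

3(18m^3 + 7m + 3)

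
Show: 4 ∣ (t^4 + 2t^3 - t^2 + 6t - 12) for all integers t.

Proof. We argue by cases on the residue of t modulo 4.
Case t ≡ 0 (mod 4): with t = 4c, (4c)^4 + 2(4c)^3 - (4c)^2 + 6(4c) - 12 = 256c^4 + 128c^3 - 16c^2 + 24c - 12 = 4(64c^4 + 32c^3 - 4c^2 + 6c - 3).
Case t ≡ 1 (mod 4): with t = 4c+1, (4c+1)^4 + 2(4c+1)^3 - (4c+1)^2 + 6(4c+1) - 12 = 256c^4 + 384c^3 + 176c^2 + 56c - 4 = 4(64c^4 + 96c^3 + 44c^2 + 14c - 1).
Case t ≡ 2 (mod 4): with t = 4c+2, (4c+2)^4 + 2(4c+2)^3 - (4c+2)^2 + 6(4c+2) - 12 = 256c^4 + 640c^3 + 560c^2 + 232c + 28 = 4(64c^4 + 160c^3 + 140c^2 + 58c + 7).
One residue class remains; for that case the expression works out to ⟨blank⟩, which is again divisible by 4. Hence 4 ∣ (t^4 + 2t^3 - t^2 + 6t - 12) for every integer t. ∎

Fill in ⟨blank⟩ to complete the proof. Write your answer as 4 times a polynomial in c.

4(64c^4 + 224c^3 + 284c^2 + 162c + 33)

Only t ≡ 3 (mod 4) is unaccounted for. Put t = 4c+3:
(4c+3)^4 + 2(4c+3)^3 - (4c+3)^2 + 6(4c+3) - 12 expands to 256c^4 + 896c^3 + 1136c^2 + 648c + 132,
and factoring out 4 leaves 4(64c^4 + 224c^3 + 284c^2 + 162c + 33).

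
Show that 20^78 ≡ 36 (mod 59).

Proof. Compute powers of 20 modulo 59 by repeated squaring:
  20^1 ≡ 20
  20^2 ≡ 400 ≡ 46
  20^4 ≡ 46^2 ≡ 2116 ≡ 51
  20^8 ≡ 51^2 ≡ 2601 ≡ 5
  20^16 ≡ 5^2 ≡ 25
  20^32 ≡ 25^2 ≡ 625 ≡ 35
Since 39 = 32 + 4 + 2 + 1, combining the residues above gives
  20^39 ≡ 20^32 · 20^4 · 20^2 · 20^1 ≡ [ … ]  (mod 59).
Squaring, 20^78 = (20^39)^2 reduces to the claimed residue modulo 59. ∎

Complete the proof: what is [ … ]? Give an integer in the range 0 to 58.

53

20^32 · 20^4 · 20^2 · 20^1 ≡ 35 · 51 · 46 · 20 = 1642200.
1642200 mod 59 = 53, so 20^39 ≡ 53 (mod 59).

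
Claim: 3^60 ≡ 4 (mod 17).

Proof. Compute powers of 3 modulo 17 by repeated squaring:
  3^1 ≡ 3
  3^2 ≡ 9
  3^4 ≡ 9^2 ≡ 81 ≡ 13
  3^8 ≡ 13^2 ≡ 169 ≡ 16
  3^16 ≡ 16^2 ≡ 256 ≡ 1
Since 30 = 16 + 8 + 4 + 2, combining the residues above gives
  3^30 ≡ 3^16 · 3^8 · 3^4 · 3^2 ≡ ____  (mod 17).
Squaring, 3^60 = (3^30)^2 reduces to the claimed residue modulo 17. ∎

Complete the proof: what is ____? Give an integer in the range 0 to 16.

Multiply the listed residues: 1 · 16 · 13 · 9 = 16 → 208 → 1872.
Reducing modulo 17: 1872 = 110·17 + 2, so 3^30 ≡ 2.

2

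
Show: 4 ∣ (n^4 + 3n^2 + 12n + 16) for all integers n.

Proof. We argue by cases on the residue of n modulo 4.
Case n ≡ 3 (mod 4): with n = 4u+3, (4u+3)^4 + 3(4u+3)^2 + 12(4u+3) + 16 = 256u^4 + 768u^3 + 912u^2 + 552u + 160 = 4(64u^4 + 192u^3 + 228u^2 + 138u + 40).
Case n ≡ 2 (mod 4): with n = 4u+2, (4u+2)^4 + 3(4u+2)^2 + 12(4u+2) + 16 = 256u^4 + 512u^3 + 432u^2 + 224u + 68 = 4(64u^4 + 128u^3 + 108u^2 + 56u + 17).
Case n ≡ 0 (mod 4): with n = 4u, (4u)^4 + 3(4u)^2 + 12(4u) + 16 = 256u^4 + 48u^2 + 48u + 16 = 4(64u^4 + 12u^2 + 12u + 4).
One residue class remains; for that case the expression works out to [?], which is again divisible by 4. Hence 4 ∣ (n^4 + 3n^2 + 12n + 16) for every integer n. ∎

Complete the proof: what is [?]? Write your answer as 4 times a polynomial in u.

4(64u^4 + 64u^3 + 36u^2 + 22u + 8)

Only n ≡ 1 (mod 4) is unaccounted for. Put n = 4u+1:
(4u+1)^4 + 3(4u+1)^2 + 12(4u+1) + 16 expands to 256u^4 + 256u^3 + 144u^2 + 88u + 32,
and factoring out 4 leaves 4(64u^4 + 64u^3 + 36u^2 + 22u + 8).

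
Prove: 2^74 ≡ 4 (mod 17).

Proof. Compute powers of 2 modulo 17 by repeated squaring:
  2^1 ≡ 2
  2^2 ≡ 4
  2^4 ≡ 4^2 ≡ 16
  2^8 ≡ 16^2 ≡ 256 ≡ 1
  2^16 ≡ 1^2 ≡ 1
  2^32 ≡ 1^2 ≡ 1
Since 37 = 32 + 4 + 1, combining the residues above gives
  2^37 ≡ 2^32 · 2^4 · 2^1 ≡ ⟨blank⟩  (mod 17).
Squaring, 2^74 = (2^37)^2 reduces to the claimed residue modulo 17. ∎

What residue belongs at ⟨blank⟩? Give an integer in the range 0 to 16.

15

2^32 · 2^4 · 2^1 ≡ 1 · 16 · 2 = 32.
32 mod 17 = 15, so 2^37 ≡ 15 (mod 17).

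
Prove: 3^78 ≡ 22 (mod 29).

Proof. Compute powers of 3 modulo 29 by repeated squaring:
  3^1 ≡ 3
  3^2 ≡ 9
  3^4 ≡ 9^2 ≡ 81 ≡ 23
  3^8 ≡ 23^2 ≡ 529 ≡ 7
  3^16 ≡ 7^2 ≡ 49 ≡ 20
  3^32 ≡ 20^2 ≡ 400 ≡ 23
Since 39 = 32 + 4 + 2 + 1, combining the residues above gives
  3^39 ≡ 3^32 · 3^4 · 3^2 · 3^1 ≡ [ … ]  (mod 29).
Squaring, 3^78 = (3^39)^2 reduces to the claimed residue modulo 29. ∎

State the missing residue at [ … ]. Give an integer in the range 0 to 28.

Multiply the listed residues: 23 · 23 · 9 · 3 = 529 → 4761 → 14283.
Reducing modulo 29: 14283 = 492·29 + 15, so 3^39 ≡ 15.

15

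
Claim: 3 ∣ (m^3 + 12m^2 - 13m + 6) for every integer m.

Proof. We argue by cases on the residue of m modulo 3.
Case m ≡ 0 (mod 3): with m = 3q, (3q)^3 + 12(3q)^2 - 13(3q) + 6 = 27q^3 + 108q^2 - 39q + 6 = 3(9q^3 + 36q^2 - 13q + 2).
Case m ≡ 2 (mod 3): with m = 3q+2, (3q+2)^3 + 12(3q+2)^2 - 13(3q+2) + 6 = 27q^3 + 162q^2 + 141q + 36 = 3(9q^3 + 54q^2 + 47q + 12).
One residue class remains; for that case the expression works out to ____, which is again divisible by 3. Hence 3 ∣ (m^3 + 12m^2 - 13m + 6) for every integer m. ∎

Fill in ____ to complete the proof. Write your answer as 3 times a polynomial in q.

The residues treated are {0, 2}, so the missing case is m ≡ 1 (mod 3); write m = 3q+1.
Then (3q+1)^3 + 12(3q+1)^2 - 13(3q+1) + 6 = 27q^3 + 135q^2 + 42q + 6 = 3(9q^3 + 45q^2 + 14q + 2).

3(9q^3 + 45q^2 + 14q + 2)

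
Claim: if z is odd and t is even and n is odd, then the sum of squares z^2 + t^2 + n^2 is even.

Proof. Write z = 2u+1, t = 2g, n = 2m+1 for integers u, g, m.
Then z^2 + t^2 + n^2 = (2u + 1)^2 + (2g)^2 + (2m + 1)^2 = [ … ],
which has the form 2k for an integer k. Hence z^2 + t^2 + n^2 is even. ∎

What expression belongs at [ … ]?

2(2g^2 + 2m^2 + 2m + 2u^2 + 2u + 1)

Expanding: (2u + 1)^2 + (2g)^2 + (2m + 1)^2 = 4g^2 + 4m^2 + 4m + 4u^2 + 4u + 2.
Every term is even; pulling out the factor of 2 gives 2(2g^2 + 2m^2 + 2m + 2u^2 + 2u + 1).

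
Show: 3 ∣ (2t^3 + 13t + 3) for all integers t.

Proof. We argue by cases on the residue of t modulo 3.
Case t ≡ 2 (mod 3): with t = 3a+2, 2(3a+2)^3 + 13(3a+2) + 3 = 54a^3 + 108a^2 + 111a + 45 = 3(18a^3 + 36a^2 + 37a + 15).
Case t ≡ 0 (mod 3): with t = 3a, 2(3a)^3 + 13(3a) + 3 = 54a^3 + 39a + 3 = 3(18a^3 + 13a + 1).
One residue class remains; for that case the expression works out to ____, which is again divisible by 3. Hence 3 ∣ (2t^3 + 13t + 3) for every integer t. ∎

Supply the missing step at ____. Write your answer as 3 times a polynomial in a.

3(18a^3 + 18a^2 + 19a + 6)

Only t ≡ 1 (mod 3) is unaccounted for. Put t = 3a+1:
2(3a+1)^3 + 13(3a+1) + 3 expands to 54a^3 + 54a^2 + 57a + 18,
and factoring out 3 leaves 3(18a^3 + 18a^2 + 19a + 6).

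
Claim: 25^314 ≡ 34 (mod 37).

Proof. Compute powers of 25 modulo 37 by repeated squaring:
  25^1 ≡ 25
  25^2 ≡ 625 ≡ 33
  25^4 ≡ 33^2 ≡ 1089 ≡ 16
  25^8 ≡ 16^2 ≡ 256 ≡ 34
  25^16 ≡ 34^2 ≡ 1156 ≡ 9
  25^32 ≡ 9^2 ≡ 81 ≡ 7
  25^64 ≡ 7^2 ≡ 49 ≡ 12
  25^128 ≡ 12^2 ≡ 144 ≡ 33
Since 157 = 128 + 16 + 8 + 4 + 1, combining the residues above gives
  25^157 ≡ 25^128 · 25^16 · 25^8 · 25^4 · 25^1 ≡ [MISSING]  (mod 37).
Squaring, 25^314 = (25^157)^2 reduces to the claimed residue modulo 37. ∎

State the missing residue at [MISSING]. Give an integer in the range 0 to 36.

21

25^128 · 25^16 · 25^8 · 25^4 · 25^1 ≡ 33 · 9 · 34 · 16 · 25 = 4039200.
4039200 mod 37 = 21, so 25^157 ≡ 21 (mod 37).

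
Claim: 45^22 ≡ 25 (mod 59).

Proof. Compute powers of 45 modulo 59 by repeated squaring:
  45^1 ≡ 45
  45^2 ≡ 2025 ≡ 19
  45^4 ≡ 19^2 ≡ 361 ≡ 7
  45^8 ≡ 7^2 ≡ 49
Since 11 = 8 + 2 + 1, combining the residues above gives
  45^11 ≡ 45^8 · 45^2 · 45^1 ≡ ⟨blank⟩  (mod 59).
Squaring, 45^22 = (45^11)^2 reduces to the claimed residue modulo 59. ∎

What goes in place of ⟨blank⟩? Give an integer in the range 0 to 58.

5

45^8 · 45^2 · 45^1 ≡ 49 · 19 · 45 = 41895.
41895 mod 59 = 5, so 45^11 ≡ 5 (mod 59).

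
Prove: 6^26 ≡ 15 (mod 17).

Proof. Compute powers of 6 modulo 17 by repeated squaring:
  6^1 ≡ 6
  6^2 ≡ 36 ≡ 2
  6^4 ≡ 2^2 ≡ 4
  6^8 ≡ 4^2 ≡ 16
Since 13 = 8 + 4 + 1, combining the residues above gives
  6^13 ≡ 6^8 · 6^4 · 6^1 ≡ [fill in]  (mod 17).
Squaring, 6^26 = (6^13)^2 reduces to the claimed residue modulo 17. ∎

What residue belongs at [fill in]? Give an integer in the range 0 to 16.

6^8 · 6^4 · 6^1 ≡ 16 · 4 · 6 = 384.
384 mod 17 = 10, so 6^13 ≡ 10 (mod 17).

10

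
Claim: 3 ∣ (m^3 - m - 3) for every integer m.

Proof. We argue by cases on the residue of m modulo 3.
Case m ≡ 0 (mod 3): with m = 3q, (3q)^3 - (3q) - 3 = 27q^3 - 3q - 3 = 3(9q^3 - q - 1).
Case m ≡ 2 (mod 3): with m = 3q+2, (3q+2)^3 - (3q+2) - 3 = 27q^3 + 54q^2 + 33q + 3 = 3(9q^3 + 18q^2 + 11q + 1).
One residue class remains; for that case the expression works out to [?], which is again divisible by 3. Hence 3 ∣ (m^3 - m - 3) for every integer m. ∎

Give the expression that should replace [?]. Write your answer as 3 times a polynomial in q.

3(9q^3 + 9q^2 + 2q - 1)

Only m ≡ 1 (mod 3) is unaccounted for. Put m = 3q+1:
(3q+1)^3 - (3q+1) - 3 expands to 27q^3 + 27q^2 + 6q - 3,
and factoring out 3 leaves 3(9q^3 + 9q^2 + 2q - 1).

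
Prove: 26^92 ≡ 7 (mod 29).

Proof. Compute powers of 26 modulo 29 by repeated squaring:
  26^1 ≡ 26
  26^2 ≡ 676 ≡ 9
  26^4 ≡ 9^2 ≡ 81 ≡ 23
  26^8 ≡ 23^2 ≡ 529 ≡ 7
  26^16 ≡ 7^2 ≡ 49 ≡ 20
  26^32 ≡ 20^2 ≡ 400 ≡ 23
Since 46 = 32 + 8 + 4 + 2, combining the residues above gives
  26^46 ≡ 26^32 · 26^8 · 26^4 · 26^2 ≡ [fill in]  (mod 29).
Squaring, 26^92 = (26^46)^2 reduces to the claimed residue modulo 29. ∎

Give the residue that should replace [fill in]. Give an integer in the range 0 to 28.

6

26^32 · 26^8 · 26^4 · 26^2 ≡ 23 · 7 · 23 · 9 = 33327.
33327 mod 29 = 6, so 26^46 ≡ 6 (mod 29).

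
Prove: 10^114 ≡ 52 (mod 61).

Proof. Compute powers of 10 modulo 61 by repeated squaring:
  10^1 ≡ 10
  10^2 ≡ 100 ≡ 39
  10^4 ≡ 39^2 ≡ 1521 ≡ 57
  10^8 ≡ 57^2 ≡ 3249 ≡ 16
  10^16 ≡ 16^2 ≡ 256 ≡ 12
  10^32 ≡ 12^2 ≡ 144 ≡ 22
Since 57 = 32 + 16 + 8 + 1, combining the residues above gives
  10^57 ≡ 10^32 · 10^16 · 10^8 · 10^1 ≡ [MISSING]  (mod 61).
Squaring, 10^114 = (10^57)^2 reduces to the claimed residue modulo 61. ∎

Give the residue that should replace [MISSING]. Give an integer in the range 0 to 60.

28

10^32 · 10^16 · 10^8 · 10^1 ≡ 22 · 12 · 16 · 10 = 42240.
42240 mod 61 = 28, so 10^57 ≡ 28 (mod 61).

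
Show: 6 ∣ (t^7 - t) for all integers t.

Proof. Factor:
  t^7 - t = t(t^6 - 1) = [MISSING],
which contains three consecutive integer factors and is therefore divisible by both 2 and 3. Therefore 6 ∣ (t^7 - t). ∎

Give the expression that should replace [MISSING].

(t - 1)t(t + 1)(t^4 + t^2 + 1)

t^6 - 1 = (t^2 - 1)(t^4 + t^2 + 1), and t^2 - 1 = (t-1)(t+1).
So t(t^6 - 1) = (t - 1)t(t + 1)(t^4 + t^2 + 1).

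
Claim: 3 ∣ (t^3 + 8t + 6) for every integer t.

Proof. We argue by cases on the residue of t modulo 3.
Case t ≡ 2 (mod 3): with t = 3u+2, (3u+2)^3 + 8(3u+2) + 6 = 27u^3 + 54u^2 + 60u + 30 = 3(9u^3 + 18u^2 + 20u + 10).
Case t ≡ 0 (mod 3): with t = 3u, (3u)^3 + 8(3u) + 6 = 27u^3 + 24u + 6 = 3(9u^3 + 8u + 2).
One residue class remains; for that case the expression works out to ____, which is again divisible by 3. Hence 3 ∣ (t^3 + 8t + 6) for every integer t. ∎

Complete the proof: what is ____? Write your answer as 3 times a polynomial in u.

3(9u^3 + 9u^2 + 11u + 5)

Only t ≡ 1 (mod 3) is unaccounted for. Put t = 3u+1:
(3u+1)^3 + 8(3u+1) + 6 expands to 27u^3 + 27u^2 + 33u + 15,
and factoring out 3 leaves 3(9u^3 + 9u^2 + 11u + 5).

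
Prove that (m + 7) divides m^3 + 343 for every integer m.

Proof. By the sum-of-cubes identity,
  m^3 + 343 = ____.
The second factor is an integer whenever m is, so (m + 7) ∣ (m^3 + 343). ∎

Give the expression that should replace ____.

(m + 7)(m^2 - 7m + 49)

Polynomial division of m^3 + 343 by m + 7 leaves remainder 0 and quotient m^2 - 7m + 49.
Hence m^3 + 343 = (m + 7)(m^2 - 7m + 49).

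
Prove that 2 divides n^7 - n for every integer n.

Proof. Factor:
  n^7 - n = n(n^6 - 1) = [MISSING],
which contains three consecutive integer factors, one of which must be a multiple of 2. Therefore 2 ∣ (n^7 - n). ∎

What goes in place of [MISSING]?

n^6 - 1 = (n^2 - 1)(n^4 + n^2 + 1), and n^2 - 1 = (n-1)(n+1).
So n(n^6 - 1) = (n - 1)n(n + 1)(n^4 + n^2 + 1).

(n - 1)n(n + 1)(n^4 + n^2 + 1)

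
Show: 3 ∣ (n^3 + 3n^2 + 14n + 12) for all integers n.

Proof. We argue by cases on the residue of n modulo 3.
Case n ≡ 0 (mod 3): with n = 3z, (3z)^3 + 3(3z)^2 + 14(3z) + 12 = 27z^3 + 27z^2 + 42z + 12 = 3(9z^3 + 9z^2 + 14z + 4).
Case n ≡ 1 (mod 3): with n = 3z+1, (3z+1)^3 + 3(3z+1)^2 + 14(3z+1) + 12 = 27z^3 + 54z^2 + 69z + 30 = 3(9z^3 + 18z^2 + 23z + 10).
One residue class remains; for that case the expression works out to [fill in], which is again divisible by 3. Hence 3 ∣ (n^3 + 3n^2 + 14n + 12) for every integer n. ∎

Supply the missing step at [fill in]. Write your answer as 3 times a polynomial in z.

The residues treated are {0, 1}, so the missing case is n ≡ 2 (mod 3); write n = 3z+2.
Then (3z+2)^3 + 3(3z+2)^2 + 14(3z+2) + 12 = 27z^3 + 81z^2 + 114z + 60 = 3(9z^3 + 27z^2 + 38z + 20).

3(9z^3 + 27z^2 + 38z + 20)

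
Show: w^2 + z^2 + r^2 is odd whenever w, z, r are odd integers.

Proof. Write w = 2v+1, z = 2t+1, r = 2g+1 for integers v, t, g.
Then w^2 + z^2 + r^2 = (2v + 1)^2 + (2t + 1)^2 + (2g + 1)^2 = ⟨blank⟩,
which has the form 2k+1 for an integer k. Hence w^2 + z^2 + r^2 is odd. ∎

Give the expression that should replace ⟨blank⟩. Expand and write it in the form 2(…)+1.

2(2g^2 + 2g + 2t^2 + 2t + 2v^2 + 2v + 1) + 1

Expanding: (2v + 1)^2 + (2t + 1)^2 + (2g + 1)^2 = 4g^2 + 4g + 4t^2 + 4t + 4v^2 + 4v + 3.
Every term except the constant is even, so this is 2(2g^2 + 2g + 2t^2 + 2t + 2v^2 + 2v + 1) + 1,
and 2g^2 + 2g + 2t^2 + 2t + 2v^2 + 2v + 1 ∈ ℤ gives the required form.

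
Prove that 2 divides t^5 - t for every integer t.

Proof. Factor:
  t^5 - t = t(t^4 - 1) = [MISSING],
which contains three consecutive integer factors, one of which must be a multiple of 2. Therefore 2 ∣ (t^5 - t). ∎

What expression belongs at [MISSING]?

(t - 1)t(t + 1)(t^2 + 1)

t^4 - 1 = (t^2 - 1)(t^2 + 1), and t^2 - 1 = (t-1)(t+1).
So t(t^4 - 1) = (t - 1)t(t + 1)(t^2 + 1).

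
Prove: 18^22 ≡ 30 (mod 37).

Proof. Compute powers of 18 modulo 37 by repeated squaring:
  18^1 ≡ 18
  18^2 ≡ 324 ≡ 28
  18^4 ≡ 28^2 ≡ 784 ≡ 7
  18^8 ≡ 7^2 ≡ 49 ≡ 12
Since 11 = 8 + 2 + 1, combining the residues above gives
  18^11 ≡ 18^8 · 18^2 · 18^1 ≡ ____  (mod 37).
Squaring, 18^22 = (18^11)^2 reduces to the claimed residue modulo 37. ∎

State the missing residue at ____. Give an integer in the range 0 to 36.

17

18^8 · 18^2 · 18^1 ≡ 12 · 28 · 18 = 6048.
6048 mod 37 = 17, so 18^11 ≡ 17 (mod 37).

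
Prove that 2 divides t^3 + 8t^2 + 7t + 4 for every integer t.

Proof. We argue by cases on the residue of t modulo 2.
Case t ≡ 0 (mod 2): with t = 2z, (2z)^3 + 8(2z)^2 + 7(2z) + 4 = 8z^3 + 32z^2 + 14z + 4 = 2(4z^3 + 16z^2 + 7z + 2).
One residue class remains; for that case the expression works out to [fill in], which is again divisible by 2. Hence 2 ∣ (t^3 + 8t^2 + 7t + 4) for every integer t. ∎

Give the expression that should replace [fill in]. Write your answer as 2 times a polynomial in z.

Only t ≡ 1 (mod 2) is unaccounted for. Put t = 2z+1:
(2z+1)^3 + 8(2z+1)^2 + 7(2z+1) + 4 expands to 8z^3 + 44z^2 + 52z + 20,
and factoring out 2 leaves 2(4z^3 + 22z^2 + 26z + 10).

2(4z^3 + 22z^2 + 26z + 10)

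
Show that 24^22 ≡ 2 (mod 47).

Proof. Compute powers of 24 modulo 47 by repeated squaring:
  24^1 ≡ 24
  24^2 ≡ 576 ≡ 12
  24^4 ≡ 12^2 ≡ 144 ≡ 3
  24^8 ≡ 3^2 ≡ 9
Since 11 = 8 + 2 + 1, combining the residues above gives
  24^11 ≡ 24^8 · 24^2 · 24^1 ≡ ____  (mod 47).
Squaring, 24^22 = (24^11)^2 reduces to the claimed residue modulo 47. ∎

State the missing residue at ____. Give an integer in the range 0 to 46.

24^8 · 24^2 · 24^1 ≡ 9 · 12 · 24 = 2592.
2592 mod 47 = 7, so 24^11 ≡ 7 (mod 47).

7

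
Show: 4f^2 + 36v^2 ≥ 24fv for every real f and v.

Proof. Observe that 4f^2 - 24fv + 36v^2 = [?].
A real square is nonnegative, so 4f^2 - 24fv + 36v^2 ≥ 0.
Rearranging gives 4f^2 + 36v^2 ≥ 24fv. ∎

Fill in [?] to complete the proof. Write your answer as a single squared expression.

(2f - 6v)^2

The leading and trailing coefficients are 2^2 and 6^2, and 24 = 2·2·6, so the trinomial is (2f - 6v)^2.
Hence 4f^2 - 24fv + 36v^2 ≥ 0.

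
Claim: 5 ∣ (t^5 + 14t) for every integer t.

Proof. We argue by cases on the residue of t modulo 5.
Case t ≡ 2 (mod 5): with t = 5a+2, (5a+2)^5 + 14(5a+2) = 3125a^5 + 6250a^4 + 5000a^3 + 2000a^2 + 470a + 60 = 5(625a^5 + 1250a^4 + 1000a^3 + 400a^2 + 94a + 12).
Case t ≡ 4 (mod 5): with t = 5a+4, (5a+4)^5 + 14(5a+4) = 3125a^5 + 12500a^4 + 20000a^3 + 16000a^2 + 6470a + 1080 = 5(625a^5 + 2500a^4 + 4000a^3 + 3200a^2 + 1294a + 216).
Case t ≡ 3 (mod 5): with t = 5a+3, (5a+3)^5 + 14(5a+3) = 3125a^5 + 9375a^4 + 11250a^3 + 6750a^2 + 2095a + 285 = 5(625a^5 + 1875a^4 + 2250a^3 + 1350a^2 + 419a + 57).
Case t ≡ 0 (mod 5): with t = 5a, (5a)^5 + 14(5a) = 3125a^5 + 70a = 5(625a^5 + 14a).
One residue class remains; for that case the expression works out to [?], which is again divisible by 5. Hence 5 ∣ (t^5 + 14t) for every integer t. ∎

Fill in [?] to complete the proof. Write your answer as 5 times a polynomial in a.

5(625a^5 + 625a^4 + 250a^3 + 50a^2 + 19a + 3)

The residues treated are {2, 4, 3, 0}, so the missing case is t ≡ 1 (mod 5); write t = 5a+1.
Then (5a+1)^5 + 14(5a+1) = 3125a^5 + 3125a^4 + 1250a^3 + 250a^2 + 95a + 15 = 5(625a^5 + 625a^4 + 250a^3 + 50a^2 + 19a + 3).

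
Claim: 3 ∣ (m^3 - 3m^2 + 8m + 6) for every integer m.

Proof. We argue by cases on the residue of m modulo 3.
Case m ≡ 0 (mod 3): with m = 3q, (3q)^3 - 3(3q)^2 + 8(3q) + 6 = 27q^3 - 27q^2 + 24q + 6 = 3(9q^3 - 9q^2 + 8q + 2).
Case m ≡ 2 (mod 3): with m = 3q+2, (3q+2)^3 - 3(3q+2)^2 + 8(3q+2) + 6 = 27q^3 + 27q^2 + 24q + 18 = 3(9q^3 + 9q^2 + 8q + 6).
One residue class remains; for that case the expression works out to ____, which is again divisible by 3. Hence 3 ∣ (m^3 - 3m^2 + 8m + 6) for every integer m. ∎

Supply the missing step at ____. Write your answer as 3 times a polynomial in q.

3(9q^3 + 5q + 4)

Only m ≡ 1 (mod 3) is unaccounted for. Put m = 3q+1:
(3q+1)^3 - 3(3q+1)^2 + 8(3q+1) + 6 expands to 27q^3 + 15q + 12,
and factoring out 3 leaves 3(9q^3 + 5q + 4).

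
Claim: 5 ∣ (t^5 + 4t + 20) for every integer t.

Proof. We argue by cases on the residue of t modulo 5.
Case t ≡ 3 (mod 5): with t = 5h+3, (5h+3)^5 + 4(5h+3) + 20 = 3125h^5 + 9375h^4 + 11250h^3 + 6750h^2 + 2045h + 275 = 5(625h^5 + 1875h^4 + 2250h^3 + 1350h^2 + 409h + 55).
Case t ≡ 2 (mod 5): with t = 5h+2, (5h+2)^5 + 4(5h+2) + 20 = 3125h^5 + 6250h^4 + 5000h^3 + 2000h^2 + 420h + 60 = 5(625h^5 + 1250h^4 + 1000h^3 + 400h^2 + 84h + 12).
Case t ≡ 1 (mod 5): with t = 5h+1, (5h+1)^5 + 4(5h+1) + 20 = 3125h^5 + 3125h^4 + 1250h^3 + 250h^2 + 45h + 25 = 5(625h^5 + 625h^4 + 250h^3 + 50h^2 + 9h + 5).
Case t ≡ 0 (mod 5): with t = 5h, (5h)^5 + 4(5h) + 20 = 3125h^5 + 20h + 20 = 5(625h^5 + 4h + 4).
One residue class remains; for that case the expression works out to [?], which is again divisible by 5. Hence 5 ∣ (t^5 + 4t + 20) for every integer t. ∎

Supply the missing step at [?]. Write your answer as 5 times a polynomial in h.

Only t ≡ 4 (mod 5) is unaccounted for. Put t = 5h+4:
(5h+4)^5 + 4(5h+4) + 20 expands to 3125h^5 + 12500h^4 + 20000h^3 + 16000h^2 + 6420h + 1060,
and factoring out 5 leaves 5(625h^5 + 2500h^4 + 4000h^3 + 3200h^2 + 1284h + 212).

5(625h^5 + 2500h^4 + 4000h^3 + 3200h^2 + 1284h + 212)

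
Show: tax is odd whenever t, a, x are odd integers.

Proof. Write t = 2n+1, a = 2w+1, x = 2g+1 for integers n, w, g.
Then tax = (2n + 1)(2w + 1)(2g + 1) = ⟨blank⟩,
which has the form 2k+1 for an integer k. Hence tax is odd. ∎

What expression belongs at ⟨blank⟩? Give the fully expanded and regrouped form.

(2n + 1)(2w + 1)(2g + 1) = 8gnw + 4gn + 4gw + 2g + 4nw + 2n + 2w + 1
= 2(4gnw + 2gn + 2gw + g + 2nw + n + w) + 1.
Since 4gnw + 2gn + 2gw + g + 2nw + n + w is an integer, the product is of the form 2k+1 for an integer k.

2(4gnw + 2gn + 2gw + g + 2nw + n + w) + 1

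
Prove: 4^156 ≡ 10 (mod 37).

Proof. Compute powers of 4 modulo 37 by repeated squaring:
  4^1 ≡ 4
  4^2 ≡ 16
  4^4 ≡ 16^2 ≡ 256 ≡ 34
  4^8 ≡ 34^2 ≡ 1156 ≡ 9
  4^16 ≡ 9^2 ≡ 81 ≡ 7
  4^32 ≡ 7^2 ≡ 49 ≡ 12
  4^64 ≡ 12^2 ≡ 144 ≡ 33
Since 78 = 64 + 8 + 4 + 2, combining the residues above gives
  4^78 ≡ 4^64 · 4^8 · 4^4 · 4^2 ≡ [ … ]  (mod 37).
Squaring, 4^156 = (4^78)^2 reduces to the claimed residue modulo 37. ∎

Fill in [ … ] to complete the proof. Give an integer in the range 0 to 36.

26

4^64 · 4^8 · 4^4 · 4^2 ≡ 33 · 9 · 34 · 16 = 161568.
161568 mod 37 = 26, so 4^78 ≡ 26 (mod 37).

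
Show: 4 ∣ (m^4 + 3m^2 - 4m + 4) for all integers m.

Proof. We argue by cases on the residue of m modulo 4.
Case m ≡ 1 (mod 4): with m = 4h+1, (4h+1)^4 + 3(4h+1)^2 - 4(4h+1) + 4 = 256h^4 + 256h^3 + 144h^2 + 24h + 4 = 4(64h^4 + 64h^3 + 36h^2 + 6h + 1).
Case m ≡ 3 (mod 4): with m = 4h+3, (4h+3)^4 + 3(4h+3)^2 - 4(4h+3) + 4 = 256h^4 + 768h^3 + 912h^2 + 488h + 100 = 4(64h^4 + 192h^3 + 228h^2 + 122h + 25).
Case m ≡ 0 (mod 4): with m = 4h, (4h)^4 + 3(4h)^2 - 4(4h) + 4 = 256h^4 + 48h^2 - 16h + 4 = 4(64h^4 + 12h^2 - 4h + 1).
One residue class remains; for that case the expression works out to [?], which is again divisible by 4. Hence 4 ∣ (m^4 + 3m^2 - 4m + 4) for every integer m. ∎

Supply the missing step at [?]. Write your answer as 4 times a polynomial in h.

The residues treated are {1, 3, 0}, so the missing case is m ≡ 2 (mod 4); write m = 4h+2.
Then (4h+2)^4 + 3(4h+2)^2 - 4(4h+2) + 4 = 256h^4 + 512h^3 + 432h^2 + 160h + 24 = 4(64h^4 + 128h^3 + 108h^2 + 40h + 6).

4(64h^4 + 128h^3 + 108h^2 + 40h + 6)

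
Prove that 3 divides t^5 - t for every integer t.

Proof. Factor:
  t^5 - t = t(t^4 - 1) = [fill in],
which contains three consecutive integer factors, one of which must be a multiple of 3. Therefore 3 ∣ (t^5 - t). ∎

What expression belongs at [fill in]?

t^4 - 1 = (t^2 - 1)(t^2 + 1), and t^2 - 1 = (t-1)(t+1).
So t(t^4 - 1) = (t - 1)t(t + 1)(t^2 + 1).

(t - 1)t(t + 1)(t^2 + 1)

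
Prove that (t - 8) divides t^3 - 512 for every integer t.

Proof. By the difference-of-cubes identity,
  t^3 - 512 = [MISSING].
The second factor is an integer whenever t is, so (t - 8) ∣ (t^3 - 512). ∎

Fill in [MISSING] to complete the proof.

a^3 - b^3 = (a - b)(a^2 + ab + b^2). With a = t, b = 8:
t^3 - 512 = (t - 8)(t^2 + 8t + 64).

(t - 8)(t^2 + 8t + 64)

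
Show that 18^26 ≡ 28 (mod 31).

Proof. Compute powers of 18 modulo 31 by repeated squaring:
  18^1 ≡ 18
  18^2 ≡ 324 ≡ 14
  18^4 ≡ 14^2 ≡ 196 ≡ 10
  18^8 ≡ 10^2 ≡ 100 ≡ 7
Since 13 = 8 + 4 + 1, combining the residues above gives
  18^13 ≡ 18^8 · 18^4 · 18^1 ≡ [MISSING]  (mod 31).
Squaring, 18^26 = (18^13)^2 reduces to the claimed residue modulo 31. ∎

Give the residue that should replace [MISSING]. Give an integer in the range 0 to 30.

Multiply the listed residues: 7 · 10 · 18 = 70 → 1260.
Reducing modulo 31: 1260 = 40·31 + 20, so 18^13 ≡ 20.

20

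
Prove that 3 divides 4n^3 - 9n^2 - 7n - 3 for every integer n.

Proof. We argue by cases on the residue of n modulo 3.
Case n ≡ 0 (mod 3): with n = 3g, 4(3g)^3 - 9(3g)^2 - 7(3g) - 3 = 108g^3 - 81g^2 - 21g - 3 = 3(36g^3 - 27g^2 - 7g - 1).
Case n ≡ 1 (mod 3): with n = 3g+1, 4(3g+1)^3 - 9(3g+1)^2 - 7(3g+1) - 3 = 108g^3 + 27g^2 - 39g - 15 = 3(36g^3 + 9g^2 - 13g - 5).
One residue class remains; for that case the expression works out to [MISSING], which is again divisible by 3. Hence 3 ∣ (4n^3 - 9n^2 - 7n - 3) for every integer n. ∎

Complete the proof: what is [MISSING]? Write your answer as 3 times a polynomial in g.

3(36g^3 + 45g^2 + 5g - 7)

The residues treated are {0, 1}, so the missing case is n ≡ 2 (mod 3); write n = 3g+2.
Then 4(3g+2)^3 - 9(3g+2)^2 - 7(3g+2) - 3 = 108g^3 + 135g^2 + 15g - 21 = 3(36g^3 + 45g^2 + 5g - 7).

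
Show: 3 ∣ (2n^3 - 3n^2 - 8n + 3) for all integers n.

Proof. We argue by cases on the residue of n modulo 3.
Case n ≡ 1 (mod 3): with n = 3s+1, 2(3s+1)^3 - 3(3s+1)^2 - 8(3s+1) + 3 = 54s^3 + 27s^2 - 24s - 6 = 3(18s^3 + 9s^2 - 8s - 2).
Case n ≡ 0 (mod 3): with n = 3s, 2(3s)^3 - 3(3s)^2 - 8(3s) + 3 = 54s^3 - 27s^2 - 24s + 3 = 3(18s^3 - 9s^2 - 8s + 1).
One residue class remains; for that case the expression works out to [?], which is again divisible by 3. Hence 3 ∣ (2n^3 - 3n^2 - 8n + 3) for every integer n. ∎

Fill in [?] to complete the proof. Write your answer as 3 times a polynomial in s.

3(18s^3 + 27s^2 + 4s - 3)

The residues treated are {1, 0}, so the missing case is n ≡ 2 (mod 3); write n = 3s+2.
Then 2(3s+2)^3 - 3(3s+2)^2 - 8(3s+2) + 3 = 54s^3 + 81s^2 + 12s - 9 = 3(18s^3 + 27s^2 + 4s - 3).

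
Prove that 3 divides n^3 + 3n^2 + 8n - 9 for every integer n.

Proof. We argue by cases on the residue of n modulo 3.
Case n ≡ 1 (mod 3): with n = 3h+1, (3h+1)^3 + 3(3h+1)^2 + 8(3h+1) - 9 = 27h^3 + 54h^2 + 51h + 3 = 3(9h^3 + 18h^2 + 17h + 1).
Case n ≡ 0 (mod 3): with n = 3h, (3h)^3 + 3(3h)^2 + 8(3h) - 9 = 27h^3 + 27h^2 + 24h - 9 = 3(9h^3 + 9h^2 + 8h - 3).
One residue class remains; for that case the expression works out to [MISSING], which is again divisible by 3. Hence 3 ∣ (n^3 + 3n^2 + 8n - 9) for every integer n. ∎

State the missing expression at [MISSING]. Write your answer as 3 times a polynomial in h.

3(9h^3 + 27h^2 + 32h + 9)

Only n ≡ 2 (mod 3) is unaccounted for. Put n = 3h+2:
(3h+2)^3 + 3(3h+2)^2 + 8(3h+2) - 9 expands to 27h^3 + 81h^2 + 96h + 27,
and factoring out 3 leaves 3(9h^3 + 27h^2 + 32h + 9).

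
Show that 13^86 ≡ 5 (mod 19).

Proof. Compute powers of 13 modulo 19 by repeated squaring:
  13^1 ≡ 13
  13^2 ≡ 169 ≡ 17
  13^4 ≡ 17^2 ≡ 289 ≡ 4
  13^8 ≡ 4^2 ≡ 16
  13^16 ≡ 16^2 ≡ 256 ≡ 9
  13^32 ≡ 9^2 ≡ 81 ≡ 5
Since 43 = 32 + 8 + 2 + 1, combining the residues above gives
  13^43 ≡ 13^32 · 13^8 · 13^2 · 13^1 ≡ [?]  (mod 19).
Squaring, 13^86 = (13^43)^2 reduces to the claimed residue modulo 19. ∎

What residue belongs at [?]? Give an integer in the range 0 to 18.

10

13^32 · 13^8 · 13^2 · 13^1 ≡ 5 · 16 · 17 · 13 = 17680.
17680 mod 19 = 10, so 13^43 ≡ 10 (mod 19).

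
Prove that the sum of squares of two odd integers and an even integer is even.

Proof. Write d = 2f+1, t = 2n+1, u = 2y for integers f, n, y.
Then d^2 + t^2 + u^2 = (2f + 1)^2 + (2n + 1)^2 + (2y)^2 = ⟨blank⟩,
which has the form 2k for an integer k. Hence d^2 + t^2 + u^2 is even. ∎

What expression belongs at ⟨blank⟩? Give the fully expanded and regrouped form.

(2f + 1)^2 + (2n + 1)^2 + (2y)^2 = 4f^2 + 4f + 4n^2 + 4n + 4y^2 + 2
= 2(2f^2 + 2f + 2n^2 + 2n + 2y^2 + 1).
Since 2f^2 + 2f + 2n^2 + 2n + 2y^2 + 1 is an integer, the sum of squares is of the form 2k for an integer k.

2(2f^2 + 2f + 2n^2 + 2n + 2y^2 + 1)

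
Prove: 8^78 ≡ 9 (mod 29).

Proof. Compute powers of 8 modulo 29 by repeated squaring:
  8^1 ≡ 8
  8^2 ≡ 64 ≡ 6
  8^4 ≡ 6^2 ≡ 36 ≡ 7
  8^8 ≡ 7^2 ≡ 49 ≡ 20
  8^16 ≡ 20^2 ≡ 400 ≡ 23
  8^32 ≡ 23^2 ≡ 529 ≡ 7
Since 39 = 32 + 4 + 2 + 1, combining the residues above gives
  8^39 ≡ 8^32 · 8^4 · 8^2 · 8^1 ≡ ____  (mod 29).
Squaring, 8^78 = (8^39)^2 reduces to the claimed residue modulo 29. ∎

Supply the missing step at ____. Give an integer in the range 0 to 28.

Multiply the listed residues: 7 · 7 · 6 · 8 = 49 → 294 → 2352.
Reducing modulo 29: 2352 = 81·29 + 3, so 8^39 ≡ 3.

3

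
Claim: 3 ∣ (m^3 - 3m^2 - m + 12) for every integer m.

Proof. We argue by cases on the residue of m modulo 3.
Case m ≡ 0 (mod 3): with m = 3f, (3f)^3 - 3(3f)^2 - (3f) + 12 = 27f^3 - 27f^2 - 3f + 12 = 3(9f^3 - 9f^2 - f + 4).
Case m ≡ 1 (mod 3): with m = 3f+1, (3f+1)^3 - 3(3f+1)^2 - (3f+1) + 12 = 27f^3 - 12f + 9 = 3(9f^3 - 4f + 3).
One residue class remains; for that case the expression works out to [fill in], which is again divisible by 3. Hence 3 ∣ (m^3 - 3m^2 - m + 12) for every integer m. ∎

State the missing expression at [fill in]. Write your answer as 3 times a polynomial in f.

Only m ≡ 2 (mod 3) is unaccounted for. Put m = 3f+2:
(3f+2)^3 - 3(3f+2)^2 - (3f+2) + 12 expands to 27f^3 + 27f^2 - 3f + 6,
and factoring out 3 leaves 3(9f^3 + 9f^2 - f + 2).

3(9f^3 + 9f^2 - f + 2)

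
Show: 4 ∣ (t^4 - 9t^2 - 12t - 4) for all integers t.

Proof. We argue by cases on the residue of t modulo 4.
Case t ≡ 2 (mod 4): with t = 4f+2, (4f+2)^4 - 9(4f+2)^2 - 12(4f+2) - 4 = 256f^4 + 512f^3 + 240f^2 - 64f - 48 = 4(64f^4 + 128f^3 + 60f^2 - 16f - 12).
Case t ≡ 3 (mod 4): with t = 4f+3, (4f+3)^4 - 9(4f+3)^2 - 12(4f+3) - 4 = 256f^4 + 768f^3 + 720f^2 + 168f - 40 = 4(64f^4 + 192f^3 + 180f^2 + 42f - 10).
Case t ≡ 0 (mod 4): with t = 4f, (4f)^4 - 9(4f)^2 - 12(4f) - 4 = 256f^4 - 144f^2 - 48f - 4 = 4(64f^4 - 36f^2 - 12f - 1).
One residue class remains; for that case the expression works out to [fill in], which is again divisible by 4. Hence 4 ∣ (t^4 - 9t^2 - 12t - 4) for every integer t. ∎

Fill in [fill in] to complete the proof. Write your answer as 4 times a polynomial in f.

The residues treated are {2, 3, 0}, so the missing case is t ≡ 1 (mod 4); write t = 4f+1.
Then (4f+1)^4 - 9(4f+1)^2 - 12(4f+1) - 4 = 256f^4 + 256f^3 - 48f^2 - 104f - 24 = 4(64f^4 + 64f^3 - 12f^2 - 26f - 6).

4(64f^4 + 64f^3 - 12f^2 - 26f - 6)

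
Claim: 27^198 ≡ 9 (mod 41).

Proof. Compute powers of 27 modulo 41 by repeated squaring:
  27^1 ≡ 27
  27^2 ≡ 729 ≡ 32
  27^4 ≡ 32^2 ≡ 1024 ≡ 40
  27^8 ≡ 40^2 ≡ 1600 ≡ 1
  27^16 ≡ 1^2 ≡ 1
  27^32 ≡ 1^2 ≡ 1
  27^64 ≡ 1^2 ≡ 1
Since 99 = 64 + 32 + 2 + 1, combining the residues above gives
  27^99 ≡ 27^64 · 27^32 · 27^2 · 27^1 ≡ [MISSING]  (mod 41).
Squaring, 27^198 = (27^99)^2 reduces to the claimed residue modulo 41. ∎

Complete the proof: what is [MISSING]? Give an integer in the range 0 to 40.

3

Multiply the listed residues: 1 · 1 · 32 · 27 = 1 → 32 → 864.
Reducing modulo 41: 864 = 21·41 + 3, so 27^99 ≡ 3.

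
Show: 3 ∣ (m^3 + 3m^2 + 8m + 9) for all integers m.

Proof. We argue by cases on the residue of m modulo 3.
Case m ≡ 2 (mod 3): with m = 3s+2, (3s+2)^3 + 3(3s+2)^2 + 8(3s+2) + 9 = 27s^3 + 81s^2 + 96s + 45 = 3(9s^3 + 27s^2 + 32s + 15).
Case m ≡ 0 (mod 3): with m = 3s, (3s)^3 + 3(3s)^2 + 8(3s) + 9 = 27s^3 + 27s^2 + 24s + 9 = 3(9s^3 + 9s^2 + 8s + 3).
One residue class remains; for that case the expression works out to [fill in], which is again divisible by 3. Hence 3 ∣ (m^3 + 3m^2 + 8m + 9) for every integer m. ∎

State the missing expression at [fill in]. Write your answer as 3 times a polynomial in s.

Only m ≡ 1 (mod 3) is unaccounted for. Put m = 3s+1:
(3s+1)^3 + 3(3s+1)^2 + 8(3s+1) + 9 expands to 27s^3 + 54s^2 + 51s + 21,
and factoring out 3 leaves 3(9s^3 + 18s^2 + 17s + 7).

3(9s^3 + 18s^2 + 17s + 7)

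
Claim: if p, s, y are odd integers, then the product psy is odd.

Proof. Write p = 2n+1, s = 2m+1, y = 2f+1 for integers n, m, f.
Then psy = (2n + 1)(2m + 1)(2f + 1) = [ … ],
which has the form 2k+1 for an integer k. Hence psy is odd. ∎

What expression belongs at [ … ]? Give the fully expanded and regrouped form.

2(4fmn + 2fm + 2fn + f + 2mn + m + n) + 1

(2n + 1)(2m + 1)(2f + 1) = 8fmn + 4fm + 4fn + 2f + 4mn + 2m + 2n + 1
= 2(4fmn + 2fm + 2fn + f + 2mn + m + n) + 1.
Since 4fmn + 2fm + 2fn + f + 2mn + m + n is an integer, the product is of the form 2k+1 for an integer k.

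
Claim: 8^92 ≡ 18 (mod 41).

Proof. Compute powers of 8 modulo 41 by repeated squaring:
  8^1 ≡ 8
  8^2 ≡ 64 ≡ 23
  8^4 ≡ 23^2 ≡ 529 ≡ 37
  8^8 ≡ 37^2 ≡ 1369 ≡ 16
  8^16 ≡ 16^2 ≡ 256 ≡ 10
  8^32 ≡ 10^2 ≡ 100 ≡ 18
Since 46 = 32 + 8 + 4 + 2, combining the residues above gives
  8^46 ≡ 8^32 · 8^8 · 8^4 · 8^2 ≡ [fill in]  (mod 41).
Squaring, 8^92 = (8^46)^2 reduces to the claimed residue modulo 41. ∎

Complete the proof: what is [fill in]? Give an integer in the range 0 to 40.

Multiply the listed residues: 18 · 16 · 37 · 23 = 288 → 10656 → 245088.
Reducing modulo 41: 245088 = 5977·41 + 31, so 8^46 ≡ 31.

31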